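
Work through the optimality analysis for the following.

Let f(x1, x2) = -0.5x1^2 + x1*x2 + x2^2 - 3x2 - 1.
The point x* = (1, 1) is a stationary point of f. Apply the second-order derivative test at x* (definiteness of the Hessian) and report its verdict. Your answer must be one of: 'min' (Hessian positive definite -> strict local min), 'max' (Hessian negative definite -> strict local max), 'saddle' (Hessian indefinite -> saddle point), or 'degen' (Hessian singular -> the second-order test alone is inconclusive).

Compute the Hessian H = grad^2 f:
  H = [[-1, 1], [1, 2]]
Verify stationarity: grad f(x*) = H x* + g = (0, 0).
Eigenvalues of H: -1.3028, 2.3028.
Eigenvalues have mixed signs, so H is indefinite -> x* is a saddle point.

saddle


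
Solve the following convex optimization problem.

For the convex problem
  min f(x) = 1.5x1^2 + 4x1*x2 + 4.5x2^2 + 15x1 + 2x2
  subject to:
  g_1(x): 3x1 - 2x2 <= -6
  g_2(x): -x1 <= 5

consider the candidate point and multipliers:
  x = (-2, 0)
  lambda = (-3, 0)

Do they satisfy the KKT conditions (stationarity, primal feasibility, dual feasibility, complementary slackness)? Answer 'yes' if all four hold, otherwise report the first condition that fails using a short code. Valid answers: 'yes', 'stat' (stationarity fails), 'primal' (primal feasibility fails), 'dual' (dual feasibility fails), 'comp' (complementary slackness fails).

Gradient of f: grad f(x) = Q x + c = (9, -6)
Constraint values g_i(x) = a_i^T x - b_i:
  g_1((-2, 0)) = 0
  g_2((-2, 0)) = -3
Stationarity residual: grad f(x) + sum_i lambda_i a_i = (0, 0)
  -> stationarity OK
Primal feasibility (all g_i <= 0): OK
Dual feasibility (all lambda_i >= 0): FAILS
Complementary slackness (lambda_i * g_i(x) = 0 for all i): OK

Verdict: the first failing condition is dual_feasibility -> dual.

dual


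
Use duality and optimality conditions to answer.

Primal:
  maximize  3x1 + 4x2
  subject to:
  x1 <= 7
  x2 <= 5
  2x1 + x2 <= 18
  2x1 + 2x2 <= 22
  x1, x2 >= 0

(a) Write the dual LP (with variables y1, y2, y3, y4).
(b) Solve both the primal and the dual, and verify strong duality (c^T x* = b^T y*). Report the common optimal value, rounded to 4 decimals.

The standard primal-dual pair for 'max c^T x s.t. A x <= b, x >= 0' is:
  Dual:  min b^T y  s.t.  A^T y >= c,  y >= 0.

So the dual LP is:
  minimize  7y1 + 5y2 + 18y3 + 22y4
  subject to:
    y1 + 2y3 + 2y4 >= 3
    y2 + y3 + 2y4 >= 4
    y1, y2, y3, y4 >= 0

Solving the primal: x* = (6, 5).
  primal value c^T x* = 38.
Solving the dual: y* = (0, 1, 0, 1.5).
  dual value b^T y* = 38.
Strong duality: c^T x* = b^T y*. Confirmed.

38


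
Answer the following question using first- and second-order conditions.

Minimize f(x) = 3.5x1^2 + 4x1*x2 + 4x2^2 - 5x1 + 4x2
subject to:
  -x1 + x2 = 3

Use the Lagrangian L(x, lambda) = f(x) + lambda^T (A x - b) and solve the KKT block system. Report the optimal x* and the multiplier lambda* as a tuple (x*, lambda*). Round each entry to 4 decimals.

Form the Lagrangian:
  L(x, lambda) = (1/2) x^T Q x + c^T x + lambda^T (A x - b)
Stationarity (grad_x L = 0): Q x + c + A^T lambda = 0.
Primal feasibility: A x = b.

This gives the KKT block system:
  [ Q   A^T ] [ x     ]   [-c ]
  [ A    0  ] [ lambda ] = [ b ]

Solving the linear system:
  x*      = (-1.5217, 1.4783)
  lambda* = (-9.7391)
  f(x*)   = 21.3696

x* = (-1.5217, 1.4783), lambda* = (-9.7391)


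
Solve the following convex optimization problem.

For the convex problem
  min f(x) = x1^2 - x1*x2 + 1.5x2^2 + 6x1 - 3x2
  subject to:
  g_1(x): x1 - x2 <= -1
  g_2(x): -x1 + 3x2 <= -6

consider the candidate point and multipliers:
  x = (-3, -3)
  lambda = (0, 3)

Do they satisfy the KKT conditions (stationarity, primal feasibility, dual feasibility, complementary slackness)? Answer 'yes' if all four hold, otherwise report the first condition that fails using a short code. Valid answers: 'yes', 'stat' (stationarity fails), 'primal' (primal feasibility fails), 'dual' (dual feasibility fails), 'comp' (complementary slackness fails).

Gradient of f: grad f(x) = Q x + c = (3, -9)
Constraint values g_i(x) = a_i^T x - b_i:
  g_1((-3, -3)) = 1
  g_2((-3, -3)) = 0
Stationarity residual: grad f(x) + sum_i lambda_i a_i = (0, 0)
  -> stationarity OK
Primal feasibility (all g_i <= 0): FAILS
Dual feasibility (all lambda_i >= 0): OK
Complementary slackness (lambda_i * g_i(x) = 0 for all i): OK

Verdict: the first failing condition is primal_feasibility -> primal.

primal


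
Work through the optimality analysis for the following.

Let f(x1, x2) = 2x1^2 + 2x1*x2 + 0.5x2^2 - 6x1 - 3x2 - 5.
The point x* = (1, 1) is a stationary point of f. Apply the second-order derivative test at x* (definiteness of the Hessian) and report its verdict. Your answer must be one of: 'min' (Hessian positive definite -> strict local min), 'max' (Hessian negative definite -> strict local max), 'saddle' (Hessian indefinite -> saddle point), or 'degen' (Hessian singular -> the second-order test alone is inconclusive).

Compute the Hessian H = grad^2 f:
  H = [[4, 2], [2, 1]]
Verify stationarity: grad f(x*) = H x* + g = (0, 0).
Eigenvalues of H: 0, 5.
H has a zero eigenvalue (singular; positive semidefinite but not definite), so H is neither positive definite, negative definite, nor indefinite. The second-order test alone is inconclusive -> degen.
(Indeed, f is constant along the null direction of H through x*, so x* is not a strict local extremum.)

degen


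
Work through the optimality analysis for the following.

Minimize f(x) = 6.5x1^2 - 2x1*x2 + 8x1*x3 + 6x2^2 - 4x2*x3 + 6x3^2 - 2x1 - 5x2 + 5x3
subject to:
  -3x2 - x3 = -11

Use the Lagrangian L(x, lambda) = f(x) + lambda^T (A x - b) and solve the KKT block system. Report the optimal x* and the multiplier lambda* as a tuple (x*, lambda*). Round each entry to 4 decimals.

Form the Lagrangian:
  L(x, lambda) = (1/2) x^T Q x + c^T x + lambda^T (A x - b)
Stationarity (grad_x L = 0): Q x + c + A^T lambda = 0.
Primal feasibility: A x = b.

This gives the KKT block system:
  [ Q   A^T ] [ x     ]   [-c ]
  [ A    0  ] [ lambda ] = [ b ]

Solving the linear system:
  x*      = (-0.3545, 3.1304, 1.6087)
  lambda* = (8.9465)
  f(x*)   = 45.7559

x* = (-0.3545, 3.1304, 1.6087), lambda* = (8.9465)


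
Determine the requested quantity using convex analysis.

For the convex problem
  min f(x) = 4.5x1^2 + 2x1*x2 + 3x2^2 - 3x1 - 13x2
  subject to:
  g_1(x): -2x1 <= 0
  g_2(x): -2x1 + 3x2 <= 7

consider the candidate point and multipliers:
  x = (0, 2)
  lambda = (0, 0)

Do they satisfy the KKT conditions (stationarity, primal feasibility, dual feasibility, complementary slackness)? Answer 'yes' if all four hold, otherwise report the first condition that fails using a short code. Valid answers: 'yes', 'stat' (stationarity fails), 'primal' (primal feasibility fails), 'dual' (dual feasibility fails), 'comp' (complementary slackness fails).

Gradient of f: grad f(x) = Q x + c = (1, -1)
Constraint values g_i(x) = a_i^T x - b_i:
  g_1((0, 2)) = 0
  g_2((0, 2)) = -1
Stationarity residual: grad f(x) + sum_i lambda_i a_i = (1, -1)
  -> stationarity FAILS
Primal feasibility (all g_i <= 0): OK
Dual feasibility (all lambda_i >= 0): OK
Complementary slackness (lambda_i * g_i(x) = 0 for all i): OK

Verdict: the first failing condition is stationarity -> stat.

stat


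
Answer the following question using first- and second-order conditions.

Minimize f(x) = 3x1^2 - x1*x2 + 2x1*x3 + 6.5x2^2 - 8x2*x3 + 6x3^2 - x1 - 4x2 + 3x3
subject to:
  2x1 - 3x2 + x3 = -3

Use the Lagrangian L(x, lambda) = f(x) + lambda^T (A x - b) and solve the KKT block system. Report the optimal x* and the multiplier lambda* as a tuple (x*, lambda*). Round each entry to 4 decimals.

Form the Lagrangian:
  L(x, lambda) = (1/2) x^T Q x + c^T x + lambda^T (A x - b)
Stationarity (grad_x L = 0): Q x + c + A^T lambda = 0.
Primal feasibility: A x = b.

This gives the KKT block system:
  [ Q   A^T ] [ x     ]   [-c ]
  [ A    0  ] [ lambda ] = [ b ]

Solving the linear system:
  x*      = (-0.3672, 0.8256, 0.2114)
  lambda* = (1.8032)
  f(x*)   = 1.5542

x* = (-0.3672, 0.8256, 0.2114), lambda* = (1.8032)


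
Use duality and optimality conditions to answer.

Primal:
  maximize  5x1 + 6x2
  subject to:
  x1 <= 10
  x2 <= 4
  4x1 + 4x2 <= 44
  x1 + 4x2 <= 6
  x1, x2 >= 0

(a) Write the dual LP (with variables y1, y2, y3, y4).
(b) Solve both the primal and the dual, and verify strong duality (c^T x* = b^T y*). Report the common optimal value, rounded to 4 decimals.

The standard primal-dual pair for 'max c^T x s.t. A x <= b, x >= 0' is:
  Dual:  min b^T y  s.t.  A^T y >= c,  y >= 0.

So the dual LP is:
  minimize  10y1 + 4y2 + 44y3 + 6y4
  subject to:
    y1 + 4y3 + y4 >= 5
    y2 + 4y3 + 4y4 >= 6
    y1, y2, y3, y4 >= 0

Solving the primal: x* = (6, 0).
  primal value c^T x* = 30.
Solving the dual: y* = (0, 0, 0, 5).
  dual value b^T y* = 30.
Strong duality: c^T x* = b^T y*. Confirmed.

30


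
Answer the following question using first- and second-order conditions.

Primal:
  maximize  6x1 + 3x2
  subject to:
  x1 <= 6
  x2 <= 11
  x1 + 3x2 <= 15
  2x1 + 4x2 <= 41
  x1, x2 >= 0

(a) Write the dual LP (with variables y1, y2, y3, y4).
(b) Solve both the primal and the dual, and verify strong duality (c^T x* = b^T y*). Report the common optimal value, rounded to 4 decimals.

The standard primal-dual pair for 'max c^T x s.t. A x <= b, x >= 0' is:
  Dual:  min b^T y  s.t.  A^T y >= c,  y >= 0.

So the dual LP is:
  minimize  6y1 + 11y2 + 15y3 + 41y4
  subject to:
    y1 + y3 + 2y4 >= 6
    y2 + 3y3 + 4y4 >= 3
    y1, y2, y3, y4 >= 0

Solving the primal: x* = (6, 3).
  primal value c^T x* = 45.
Solving the dual: y* = (5, 0, 1, 0).
  dual value b^T y* = 45.
Strong duality: c^T x* = b^T y*. Confirmed.

45


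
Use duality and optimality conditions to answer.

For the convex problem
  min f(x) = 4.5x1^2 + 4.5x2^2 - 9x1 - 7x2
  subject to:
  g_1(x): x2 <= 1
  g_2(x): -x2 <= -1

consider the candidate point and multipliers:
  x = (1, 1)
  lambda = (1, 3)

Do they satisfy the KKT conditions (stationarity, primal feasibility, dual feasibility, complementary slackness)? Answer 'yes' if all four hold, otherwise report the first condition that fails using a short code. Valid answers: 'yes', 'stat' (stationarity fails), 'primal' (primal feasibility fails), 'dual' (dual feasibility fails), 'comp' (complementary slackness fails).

Gradient of f: grad f(x) = Q x + c = (0, 2)
Constraint values g_i(x) = a_i^T x - b_i:
  g_1((1, 1)) = 0
  g_2((1, 1)) = 0
Stationarity residual: grad f(x) + sum_i lambda_i a_i = (0, 0)
  -> stationarity OK
Primal feasibility (all g_i <= 0): OK
Dual feasibility (all lambda_i >= 0): OK
Complementary slackness (lambda_i * g_i(x) = 0 for all i): OK

Verdict: yes, KKT holds.

yes


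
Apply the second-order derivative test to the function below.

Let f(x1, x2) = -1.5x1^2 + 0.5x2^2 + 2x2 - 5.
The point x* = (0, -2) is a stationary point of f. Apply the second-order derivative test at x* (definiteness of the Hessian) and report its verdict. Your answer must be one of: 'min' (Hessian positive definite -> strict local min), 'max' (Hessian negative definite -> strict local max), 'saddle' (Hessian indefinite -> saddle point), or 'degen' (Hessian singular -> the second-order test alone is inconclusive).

Compute the Hessian H = grad^2 f:
  H = [[-3, 0], [0, 1]]
Verify stationarity: grad f(x*) = H x* + g = (0, 0).
Eigenvalues of H: -3, 1.
Eigenvalues have mixed signs, so H is indefinite -> x* is a saddle point.

saddle


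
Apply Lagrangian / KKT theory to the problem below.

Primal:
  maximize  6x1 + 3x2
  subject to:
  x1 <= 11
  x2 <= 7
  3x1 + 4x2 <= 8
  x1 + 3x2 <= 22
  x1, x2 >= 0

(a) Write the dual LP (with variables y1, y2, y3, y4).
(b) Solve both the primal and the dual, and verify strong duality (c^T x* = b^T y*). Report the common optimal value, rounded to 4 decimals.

The standard primal-dual pair for 'max c^T x s.t. A x <= b, x >= 0' is:
  Dual:  min b^T y  s.t.  A^T y >= c,  y >= 0.

So the dual LP is:
  minimize  11y1 + 7y2 + 8y3 + 22y4
  subject to:
    y1 + 3y3 + y4 >= 6
    y2 + 4y3 + 3y4 >= 3
    y1, y2, y3, y4 >= 0

Solving the primal: x* = (2.6667, 0).
  primal value c^T x* = 16.
Solving the dual: y* = (0, 0, 2, 0).
  dual value b^T y* = 16.
Strong duality: c^T x* = b^T y*. Confirmed.

16


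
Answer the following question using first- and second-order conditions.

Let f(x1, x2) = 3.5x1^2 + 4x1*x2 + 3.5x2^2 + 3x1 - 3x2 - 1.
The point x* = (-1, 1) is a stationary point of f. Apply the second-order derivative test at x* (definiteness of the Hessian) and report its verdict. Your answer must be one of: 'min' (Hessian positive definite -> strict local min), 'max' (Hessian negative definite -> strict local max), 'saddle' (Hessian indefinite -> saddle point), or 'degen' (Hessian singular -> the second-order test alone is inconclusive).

Compute the Hessian H = grad^2 f:
  H = [[7, 4], [4, 7]]
Verify stationarity: grad f(x*) = H x* + g = (0, 0).
Eigenvalues of H: 3, 11.
Both eigenvalues > 0, so H is positive definite -> x* is a strict local min.

min


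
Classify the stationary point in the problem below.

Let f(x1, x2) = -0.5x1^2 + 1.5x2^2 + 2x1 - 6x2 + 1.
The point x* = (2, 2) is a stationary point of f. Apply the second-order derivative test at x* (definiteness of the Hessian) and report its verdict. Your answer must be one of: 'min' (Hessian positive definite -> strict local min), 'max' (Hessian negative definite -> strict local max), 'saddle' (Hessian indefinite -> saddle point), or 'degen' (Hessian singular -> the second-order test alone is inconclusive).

Compute the Hessian H = grad^2 f:
  H = [[-1, 0], [0, 3]]
Verify stationarity: grad f(x*) = H x* + g = (0, 0).
Eigenvalues of H: -1, 3.
Eigenvalues have mixed signs, so H is indefinite -> x* is a saddle point.

saddle


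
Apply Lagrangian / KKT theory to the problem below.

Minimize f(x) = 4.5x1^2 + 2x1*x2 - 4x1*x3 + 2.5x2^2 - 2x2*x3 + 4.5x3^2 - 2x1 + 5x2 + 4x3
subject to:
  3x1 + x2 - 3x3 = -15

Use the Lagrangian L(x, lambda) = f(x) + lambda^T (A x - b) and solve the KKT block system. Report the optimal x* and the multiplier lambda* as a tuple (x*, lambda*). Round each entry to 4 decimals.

Form the Lagrangian:
  L(x, lambda) = (1/2) x^T Q x + c^T x + lambda^T (A x - b)
Stationarity (grad_x L = 0): Q x + c + A^T lambda = 0.
Primal feasibility: A x = b.

This gives the KKT block system:
  [ Q   A^T ] [ x     ]   [-c ]
  [ A    0  ] [ lambda ] = [ b ]

Solving the linear system:
  x*      = (-2.4405, -1.557, 2.0405)
  lambda* = (11.7468)
  f(x*)   = 90.7304

x* = (-2.4405, -1.557, 2.0405), lambda* = (11.7468)


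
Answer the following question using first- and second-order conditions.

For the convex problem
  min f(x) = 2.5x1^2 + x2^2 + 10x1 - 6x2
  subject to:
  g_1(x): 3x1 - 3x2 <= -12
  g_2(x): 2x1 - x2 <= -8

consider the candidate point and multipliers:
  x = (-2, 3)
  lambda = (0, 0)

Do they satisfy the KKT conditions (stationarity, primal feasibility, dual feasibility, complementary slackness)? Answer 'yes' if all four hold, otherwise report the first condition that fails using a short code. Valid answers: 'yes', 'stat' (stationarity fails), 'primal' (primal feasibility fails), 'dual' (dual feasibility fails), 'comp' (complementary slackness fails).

Gradient of f: grad f(x) = Q x + c = (0, 0)
Constraint values g_i(x) = a_i^T x - b_i:
  g_1((-2, 3)) = -3
  g_2((-2, 3)) = 1
Stationarity residual: grad f(x) + sum_i lambda_i a_i = (0, 0)
  -> stationarity OK
Primal feasibility (all g_i <= 0): FAILS
Dual feasibility (all lambda_i >= 0): OK
Complementary slackness (lambda_i * g_i(x) = 0 for all i): OK

Verdict: the first failing condition is primal_feasibility -> primal.

primal


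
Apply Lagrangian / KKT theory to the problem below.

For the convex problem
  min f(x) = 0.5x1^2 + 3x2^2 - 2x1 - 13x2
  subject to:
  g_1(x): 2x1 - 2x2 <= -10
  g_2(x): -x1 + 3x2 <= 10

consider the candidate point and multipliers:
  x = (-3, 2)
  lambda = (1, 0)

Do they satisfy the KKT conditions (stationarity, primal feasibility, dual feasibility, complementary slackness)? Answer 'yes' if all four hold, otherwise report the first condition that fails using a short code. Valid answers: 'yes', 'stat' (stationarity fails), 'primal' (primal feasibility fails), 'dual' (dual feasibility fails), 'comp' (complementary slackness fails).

Gradient of f: grad f(x) = Q x + c = (-5, -1)
Constraint values g_i(x) = a_i^T x - b_i:
  g_1((-3, 2)) = 0
  g_2((-3, 2)) = -1
Stationarity residual: grad f(x) + sum_i lambda_i a_i = (-3, -3)
  -> stationarity FAILS
Primal feasibility (all g_i <= 0): OK
Dual feasibility (all lambda_i >= 0): OK
Complementary slackness (lambda_i * g_i(x) = 0 for all i): OK

Verdict: the first failing condition is stationarity -> stat.

stat


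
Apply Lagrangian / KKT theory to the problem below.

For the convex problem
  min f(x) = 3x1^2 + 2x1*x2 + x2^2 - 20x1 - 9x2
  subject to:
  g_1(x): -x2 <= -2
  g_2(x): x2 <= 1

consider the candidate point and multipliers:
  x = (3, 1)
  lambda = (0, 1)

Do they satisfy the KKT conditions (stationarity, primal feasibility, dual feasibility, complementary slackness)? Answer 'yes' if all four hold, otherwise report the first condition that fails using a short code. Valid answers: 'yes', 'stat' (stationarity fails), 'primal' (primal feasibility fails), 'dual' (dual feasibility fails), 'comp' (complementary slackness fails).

Gradient of f: grad f(x) = Q x + c = (0, -1)
Constraint values g_i(x) = a_i^T x - b_i:
  g_1((3, 1)) = 1
  g_2((3, 1)) = 0
Stationarity residual: grad f(x) + sum_i lambda_i a_i = (0, 0)
  -> stationarity OK
Primal feasibility (all g_i <= 0): FAILS
Dual feasibility (all lambda_i >= 0): OK
Complementary slackness (lambda_i * g_i(x) = 0 for all i): OK

Verdict: the first failing condition is primal_feasibility -> primal.

primal


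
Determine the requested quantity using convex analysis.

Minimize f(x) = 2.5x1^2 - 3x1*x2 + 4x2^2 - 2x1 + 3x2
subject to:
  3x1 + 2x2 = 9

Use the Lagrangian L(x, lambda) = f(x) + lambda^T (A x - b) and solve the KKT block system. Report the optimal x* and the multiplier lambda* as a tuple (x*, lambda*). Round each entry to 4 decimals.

Form the Lagrangian:
  L(x, lambda) = (1/2) x^T Q x + c^T x + lambda^T (A x - b)
Stationarity (grad_x L = 0): Q x + c + A^T lambda = 0.
Primal feasibility: A x = b.

This gives the KKT block system:
  [ Q   A^T ] [ x     ]   [-c ]
  [ A    0  ] [ lambda ] = [ b ]

Solving the linear system:
  x*      = (2.3125, 1.0312)
  lambda* = (-2.1562)
  f(x*)   = 8.9375

x* = (2.3125, 1.0312), lambda* = (-2.1562)


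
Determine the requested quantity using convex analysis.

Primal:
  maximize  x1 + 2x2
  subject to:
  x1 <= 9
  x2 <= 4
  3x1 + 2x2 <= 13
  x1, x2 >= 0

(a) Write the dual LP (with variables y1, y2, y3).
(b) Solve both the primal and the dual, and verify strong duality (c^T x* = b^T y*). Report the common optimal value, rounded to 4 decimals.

The standard primal-dual pair for 'max c^T x s.t. A x <= b, x >= 0' is:
  Dual:  min b^T y  s.t.  A^T y >= c,  y >= 0.

So the dual LP is:
  minimize  9y1 + 4y2 + 13y3
  subject to:
    y1 + 3y3 >= 1
    y2 + 2y3 >= 2
    y1, y2, y3 >= 0

Solving the primal: x* = (1.6667, 4).
  primal value c^T x* = 9.6667.
Solving the dual: y* = (0, 1.3333, 0.3333).
  dual value b^T y* = 9.6667.
Strong duality: c^T x* = b^T y*. Confirmed.

9.6667


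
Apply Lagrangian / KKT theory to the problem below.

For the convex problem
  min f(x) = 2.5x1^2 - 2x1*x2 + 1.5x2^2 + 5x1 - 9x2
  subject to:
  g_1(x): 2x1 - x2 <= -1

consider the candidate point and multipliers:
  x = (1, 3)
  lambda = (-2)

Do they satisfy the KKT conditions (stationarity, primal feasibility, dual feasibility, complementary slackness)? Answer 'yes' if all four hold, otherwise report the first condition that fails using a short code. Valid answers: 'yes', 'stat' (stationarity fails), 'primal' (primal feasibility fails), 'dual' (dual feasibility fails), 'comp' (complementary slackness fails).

Gradient of f: grad f(x) = Q x + c = (4, -2)
Constraint values g_i(x) = a_i^T x - b_i:
  g_1((1, 3)) = 0
Stationarity residual: grad f(x) + sum_i lambda_i a_i = (0, 0)
  -> stationarity OK
Primal feasibility (all g_i <= 0): OK
Dual feasibility (all lambda_i >= 0): FAILS
Complementary slackness (lambda_i * g_i(x) = 0 for all i): OK

Verdict: the first failing condition is dual_feasibility -> dual.

dual


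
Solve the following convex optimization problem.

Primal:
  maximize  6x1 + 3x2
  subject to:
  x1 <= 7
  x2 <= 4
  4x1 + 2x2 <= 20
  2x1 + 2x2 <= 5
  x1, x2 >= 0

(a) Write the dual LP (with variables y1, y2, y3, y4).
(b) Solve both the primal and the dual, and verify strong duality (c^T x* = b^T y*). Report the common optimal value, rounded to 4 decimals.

The standard primal-dual pair for 'max c^T x s.t. A x <= b, x >= 0' is:
  Dual:  min b^T y  s.t.  A^T y >= c,  y >= 0.

So the dual LP is:
  minimize  7y1 + 4y2 + 20y3 + 5y4
  subject to:
    y1 + 4y3 + 2y4 >= 6
    y2 + 2y3 + 2y4 >= 3
    y1, y2, y3, y4 >= 0

Solving the primal: x* = (2.5, 0).
  primal value c^T x* = 15.
Solving the dual: y* = (0, 0, 0, 3).
  dual value b^T y* = 15.
Strong duality: c^T x* = b^T y*. Confirmed.

15


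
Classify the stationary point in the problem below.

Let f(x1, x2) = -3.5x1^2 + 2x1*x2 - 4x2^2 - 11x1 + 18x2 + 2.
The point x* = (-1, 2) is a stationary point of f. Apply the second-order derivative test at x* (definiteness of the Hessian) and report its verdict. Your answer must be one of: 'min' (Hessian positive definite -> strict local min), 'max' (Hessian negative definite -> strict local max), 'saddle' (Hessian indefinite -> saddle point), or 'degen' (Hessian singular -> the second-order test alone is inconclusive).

Compute the Hessian H = grad^2 f:
  H = [[-7, 2], [2, -8]]
Verify stationarity: grad f(x*) = H x* + g = (0, 0).
Eigenvalues of H: -9.5616, -5.4384.
Both eigenvalues < 0, so H is negative definite -> x* is a strict local max.

max


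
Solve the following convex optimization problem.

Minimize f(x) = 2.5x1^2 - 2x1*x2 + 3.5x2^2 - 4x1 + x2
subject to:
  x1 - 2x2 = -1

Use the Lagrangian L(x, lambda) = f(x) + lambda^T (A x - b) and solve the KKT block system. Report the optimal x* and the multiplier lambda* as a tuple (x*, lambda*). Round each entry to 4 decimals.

Form the Lagrangian:
  L(x, lambda) = (1/2) x^T Q x + c^T x + lambda^T (A x - b)
Stationarity (grad_x L = 0): Q x + c + A^T lambda = 0.
Primal feasibility: A x = b.

This gives the KKT block system:
  [ Q   A^T ] [ x     ]   [-c ]
  [ A    0  ] [ lambda ] = [ b ]

Solving the linear system:
  x*      = (0.5789, 0.7895)
  lambda* = (2.6842)
  f(x*)   = 0.5789

x* = (0.5789, 0.7895), lambda* = (2.6842)


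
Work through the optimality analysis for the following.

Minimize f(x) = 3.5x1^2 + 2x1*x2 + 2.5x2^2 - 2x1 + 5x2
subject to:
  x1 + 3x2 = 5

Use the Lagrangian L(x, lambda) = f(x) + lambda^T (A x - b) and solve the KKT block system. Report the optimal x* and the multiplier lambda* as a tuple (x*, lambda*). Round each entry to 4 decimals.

Form the Lagrangian:
  L(x, lambda) = (1/2) x^T Q x + c^T x + lambda^T (A x - b)
Stationarity (grad_x L = 0): Q x + c + A^T lambda = 0.
Primal feasibility: A x = b.

This gives the KKT block system:
  [ Q   A^T ] [ x     ]   [-c ]
  [ A    0  ] [ lambda ] = [ b ]

Solving the linear system:
  x*      = (0.5, 1.5)
  lambda* = (-4.5)
  f(x*)   = 14.5

x* = (0.5, 1.5), lambda* = (-4.5)


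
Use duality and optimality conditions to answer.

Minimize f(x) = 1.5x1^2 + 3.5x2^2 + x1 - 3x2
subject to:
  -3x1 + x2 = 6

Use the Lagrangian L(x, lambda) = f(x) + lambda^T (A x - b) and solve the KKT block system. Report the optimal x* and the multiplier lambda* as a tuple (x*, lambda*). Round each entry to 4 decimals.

Form the Lagrangian:
  L(x, lambda) = (1/2) x^T Q x + c^T x + lambda^T (A x - b)
Stationarity (grad_x L = 0): Q x + c + A^T lambda = 0.
Primal feasibility: A x = b.

This gives the KKT block system:
  [ Q   A^T ] [ x     ]   [-c ]
  [ A    0  ] [ lambda ] = [ b ]

Solving the linear system:
  x*      = (-1.7879, 0.6364)
  lambda* = (-1.4545)
  f(x*)   = 2.5152

x* = (-1.7879, 0.6364), lambda* = (-1.4545)


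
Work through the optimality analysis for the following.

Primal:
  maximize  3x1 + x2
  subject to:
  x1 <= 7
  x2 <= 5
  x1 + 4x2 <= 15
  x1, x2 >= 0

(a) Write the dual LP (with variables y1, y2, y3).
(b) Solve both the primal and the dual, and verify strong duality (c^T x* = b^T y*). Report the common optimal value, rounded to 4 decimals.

The standard primal-dual pair for 'max c^T x s.t. A x <= b, x >= 0' is:
  Dual:  min b^T y  s.t.  A^T y >= c,  y >= 0.

So the dual LP is:
  minimize  7y1 + 5y2 + 15y3
  subject to:
    y1 + y3 >= 3
    y2 + 4y3 >= 1
    y1, y2, y3 >= 0

Solving the primal: x* = (7, 2).
  primal value c^T x* = 23.
Solving the dual: y* = (2.75, 0, 0.25).
  dual value b^T y* = 23.
Strong duality: c^T x* = b^T y*. Confirmed.

23


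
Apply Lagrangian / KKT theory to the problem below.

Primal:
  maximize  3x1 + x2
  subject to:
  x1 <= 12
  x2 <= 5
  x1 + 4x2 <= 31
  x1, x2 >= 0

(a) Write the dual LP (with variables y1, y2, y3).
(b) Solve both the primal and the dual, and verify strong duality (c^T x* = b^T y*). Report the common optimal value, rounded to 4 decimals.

The standard primal-dual pair for 'max c^T x s.t. A x <= b, x >= 0' is:
  Dual:  min b^T y  s.t.  A^T y >= c,  y >= 0.

So the dual LP is:
  minimize  12y1 + 5y2 + 31y3
  subject to:
    y1 + y3 >= 3
    y2 + 4y3 >= 1
    y1, y2, y3 >= 0

Solving the primal: x* = (12, 4.75).
  primal value c^T x* = 40.75.
Solving the dual: y* = (2.75, 0, 0.25).
  dual value b^T y* = 40.75.
Strong duality: c^T x* = b^T y*. Confirmed.

40.75


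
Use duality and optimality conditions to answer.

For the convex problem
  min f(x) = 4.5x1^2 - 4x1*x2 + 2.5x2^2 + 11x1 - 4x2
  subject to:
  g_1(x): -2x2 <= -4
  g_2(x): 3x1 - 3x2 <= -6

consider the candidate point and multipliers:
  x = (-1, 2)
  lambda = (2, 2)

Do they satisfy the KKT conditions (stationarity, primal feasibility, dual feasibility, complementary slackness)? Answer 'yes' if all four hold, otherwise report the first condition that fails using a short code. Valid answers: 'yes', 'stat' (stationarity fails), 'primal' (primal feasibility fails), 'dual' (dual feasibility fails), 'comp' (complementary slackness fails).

Gradient of f: grad f(x) = Q x + c = (-6, 10)
Constraint values g_i(x) = a_i^T x - b_i:
  g_1((-1, 2)) = 0
  g_2((-1, 2)) = -3
Stationarity residual: grad f(x) + sum_i lambda_i a_i = (0, 0)
  -> stationarity OK
Primal feasibility (all g_i <= 0): OK
Dual feasibility (all lambda_i >= 0): OK
Complementary slackness (lambda_i * g_i(x) = 0 for all i): FAILS

Verdict: the first failing condition is complementary_slackness -> comp.

comp


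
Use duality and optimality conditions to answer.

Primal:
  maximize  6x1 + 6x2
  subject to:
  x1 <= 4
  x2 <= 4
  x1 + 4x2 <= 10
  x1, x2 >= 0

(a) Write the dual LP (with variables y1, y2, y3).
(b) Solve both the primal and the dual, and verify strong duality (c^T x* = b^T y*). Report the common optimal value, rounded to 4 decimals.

The standard primal-dual pair for 'max c^T x s.t. A x <= b, x >= 0' is:
  Dual:  min b^T y  s.t.  A^T y >= c,  y >= 0.

So the dual LP is:
  minimize  4y1 + 4y2 + 10y3
  subject to:
    y1 + y3 >= 6
    y2 + 4y3 >= 6
    y1, y2, y3 >= 0

Solving the primal: x* = (4, 1.5).
  primal value c^T x* = 33.
Solving the dual: y* = (4.5, 0, 1.5).
  dual value b^T y* = 33.
Strong duality: c^T x* = b^T y*. Confirmed.

33


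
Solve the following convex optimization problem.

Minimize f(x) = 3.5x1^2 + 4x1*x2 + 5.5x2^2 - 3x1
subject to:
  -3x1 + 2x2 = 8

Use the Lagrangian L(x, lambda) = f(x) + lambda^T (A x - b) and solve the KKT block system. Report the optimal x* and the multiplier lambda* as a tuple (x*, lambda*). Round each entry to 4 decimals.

Form the Lagrangian:
  L(x, lambda) = (1/2) x^T Q x + c^T x + lambda^T (A x - b)
Stationarity (grad_x L = 0): Q x + c + A^T lambda = 0.
Primal feasibility: A x = b.

This gives the KKT block system:
  [ Q   A^T ] [ x     ]   [-c ]
  [ A    0  ] [ lambda ] = [ b ]

Solving the linear system:
  x*      = (-1.8057, 1.2914)
  lambda* = (-3.4914)
  f(x*)   = 16.6743

x* = (-1.8057, 1.2914), lambda* = (-3.4914)


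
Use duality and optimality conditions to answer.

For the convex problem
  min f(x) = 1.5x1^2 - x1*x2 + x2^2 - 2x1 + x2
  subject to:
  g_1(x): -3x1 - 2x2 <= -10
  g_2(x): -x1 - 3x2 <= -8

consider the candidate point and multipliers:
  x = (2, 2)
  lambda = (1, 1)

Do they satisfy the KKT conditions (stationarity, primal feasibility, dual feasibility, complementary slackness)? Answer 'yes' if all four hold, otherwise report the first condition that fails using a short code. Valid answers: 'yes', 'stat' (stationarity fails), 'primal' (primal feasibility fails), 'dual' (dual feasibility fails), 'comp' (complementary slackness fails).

Gradient of f: grad f(x) = Q x + c = (2, 3)
Constraint values g_i(x) = a_i^T x - b_i:
  g_1((2, 2)) = 0
  g_2((2, 2)) = 0
Stationarity residual: grad f(x) + sum_i lambda_i a_i = (-2, -2)
  -> stationarity FAILS
Primal feasibility (all g_i <= 0): OK
Dual feasibility (all lambda_i >= 0): OK
Complementary slackness (lambda_i * g_i(x) = 0 for all i): OK

Verdict: the first failing condition is stationarity -> stat.

stat


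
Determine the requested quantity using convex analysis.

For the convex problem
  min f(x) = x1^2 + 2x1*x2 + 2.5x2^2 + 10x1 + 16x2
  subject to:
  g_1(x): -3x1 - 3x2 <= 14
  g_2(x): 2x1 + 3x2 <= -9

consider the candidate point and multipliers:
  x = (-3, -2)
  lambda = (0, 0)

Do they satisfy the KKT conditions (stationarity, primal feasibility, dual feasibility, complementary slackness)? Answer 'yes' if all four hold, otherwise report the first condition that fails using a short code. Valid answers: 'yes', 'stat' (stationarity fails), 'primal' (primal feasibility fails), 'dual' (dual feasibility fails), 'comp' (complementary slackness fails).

Gradient of f: grad f(x) = Q x + c = (0, 0)
Constraint values g_i(x) = a_i^T x - b_i:
  g_1((-3, -2)) = 1
  g_2((-3, -2)) = -3
Stationarity residual: grad f(x) + sum_i lambda_i a_i = (0, 0)
  -> stationarity OK
Primal feasibility (all g_i <= 0): FAILS
Dual feasibility (all lambda_i >= 0): OK
Complementary slackness (lambda_i * g_i(x) = 0 for all i): OK

Verdict: the first failing condition is primal_feasibility -> primal.

primal


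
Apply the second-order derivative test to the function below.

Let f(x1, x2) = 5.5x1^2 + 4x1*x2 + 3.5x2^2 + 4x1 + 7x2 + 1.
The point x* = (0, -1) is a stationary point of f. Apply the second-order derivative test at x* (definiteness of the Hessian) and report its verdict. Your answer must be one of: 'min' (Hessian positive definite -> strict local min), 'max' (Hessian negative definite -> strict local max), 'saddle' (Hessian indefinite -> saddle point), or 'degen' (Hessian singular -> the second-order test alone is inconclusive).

Compute the Hessian H = grad^2 f:
  H = [[11, 4], [4, 7]]
Verify stationarity: grad f(x*) = H x* + g = (0, 0).
Eigenvalues of H: 4.5279, 13.4721.
Both eigenvalues > 0, so H is positive definite -> x* is a strict local min.

min


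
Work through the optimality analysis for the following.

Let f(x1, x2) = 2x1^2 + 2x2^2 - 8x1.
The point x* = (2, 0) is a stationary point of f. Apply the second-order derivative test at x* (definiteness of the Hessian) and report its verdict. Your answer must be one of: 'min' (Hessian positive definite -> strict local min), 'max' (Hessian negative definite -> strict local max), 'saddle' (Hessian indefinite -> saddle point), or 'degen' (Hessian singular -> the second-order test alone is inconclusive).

Compute the Hessian H = grad^2 f:
  H = [[4, 0], [0, 4]]
Verify stationarity: grad f(x*) = H x* + g = (0, 0).
Eigenvalues of H: 4, 4.
Both eigenvalues > 0, so H is positive definite -> x* is a strict local min.

min


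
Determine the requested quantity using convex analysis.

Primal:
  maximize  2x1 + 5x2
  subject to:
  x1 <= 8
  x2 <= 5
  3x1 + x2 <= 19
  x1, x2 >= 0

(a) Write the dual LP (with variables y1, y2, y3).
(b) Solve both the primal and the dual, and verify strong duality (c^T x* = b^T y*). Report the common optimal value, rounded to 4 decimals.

The standard primal-dual pair for 'max c^T x s.t. A x <= b, x >= 0' is:
  Dual:  min b^T y  s.t.  A^T y >= c,  y >= 0.

So the dual LP is:
  minimize  8y1 + 5y2 + 19y3
  subject to:
    y1 + 3y3 >= 2
    y2 + y3 >= 5
    y1, y2, y3 >= 0

Solving the primal: x* = (4.6667, 5).
  primal value c^T x* = 34.3333.
Solving the dual: y* = (0, 4.3333, 0.6667).
  dual value b^T y* = 34.3333.
Strong duality: c^T x* = b^T y*. Confirmed.

34.3333


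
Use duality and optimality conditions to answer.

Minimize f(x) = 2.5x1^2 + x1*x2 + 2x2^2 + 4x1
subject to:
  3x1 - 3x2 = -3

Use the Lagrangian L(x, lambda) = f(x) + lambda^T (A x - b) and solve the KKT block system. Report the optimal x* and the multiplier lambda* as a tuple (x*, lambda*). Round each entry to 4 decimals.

Form the Lagrangian:
  L(x, lambda) = (1/2) x^T Q x + c^T x + lambda^T (A x - b)
Stationarity (grad_x L = 0): Q x + c + A^T lambda = 0.
Primal feasibility: A x = b.

This gives the KKT block system:
  [ Q   A^T ] [ x     ]   [-c ]
  [ A    0  ] [ lambda ] = [ b ]

Solving the linear system:
  x*      = (-0.8182, 0.1818)
  lambda* = (-0.0303)
  f(x*)   = -1.6818

x* = (-0.8182, 0.1818), lambda* = (-0.0303)


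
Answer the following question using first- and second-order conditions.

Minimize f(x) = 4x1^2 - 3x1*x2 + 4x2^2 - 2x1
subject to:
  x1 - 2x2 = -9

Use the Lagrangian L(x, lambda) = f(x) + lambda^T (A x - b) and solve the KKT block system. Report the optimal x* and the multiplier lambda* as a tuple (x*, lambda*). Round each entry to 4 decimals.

Form the Lagrangian:
  L(x, lambda) = (1/2) x^T Q x + c^T x + lambda^T (A x - b)
Stationarity (grad_x L = 0): Q x + c + A^T lambda = 0.
Primal feasibility: A x = b.

This gives the KKT block system:
  [ Q   A^T ] [ x     ]   [-c ]
  [ A    0  ] [ lambda ] = [ b ]

Solving the linear system:
  x*      = (-0.3571, 4.3214)
  lambda* = (17.8214)
  f(x*)   = 80.5536

x* = (-0.3571, 4.3214), lambda* = (17.8214)


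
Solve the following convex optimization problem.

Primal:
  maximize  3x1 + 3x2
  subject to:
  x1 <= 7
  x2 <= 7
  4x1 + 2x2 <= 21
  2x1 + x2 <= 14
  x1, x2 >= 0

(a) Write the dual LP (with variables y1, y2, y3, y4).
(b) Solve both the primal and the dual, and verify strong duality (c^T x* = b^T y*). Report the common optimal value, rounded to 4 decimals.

The standard primal-dual pair for 'max c^T x s.t. A x <= b, x >= 0' is:
  Dual:  min b^T y  s.t.  A^T y >= c,  y >= 0.

So the dual LP is:
  minimize  7y1 + 7y2 + 21y3 + 14y4
  subject to:
    y1 + 4y3 + 2y4 >= 3
    y2 + 2y3 + y4 >= 3
    y1, y2, y3, y4 >= 0

Solving the primal: x* = (1.75, 7).
  primal value c^T x* = 26.25.
Solving the dual: y* = (0, 1.5, 0.75, 0).
  dual value b^T y* = 26.25.
Strong duality: c^T x* = b^T y*. Confirmed.

26.25


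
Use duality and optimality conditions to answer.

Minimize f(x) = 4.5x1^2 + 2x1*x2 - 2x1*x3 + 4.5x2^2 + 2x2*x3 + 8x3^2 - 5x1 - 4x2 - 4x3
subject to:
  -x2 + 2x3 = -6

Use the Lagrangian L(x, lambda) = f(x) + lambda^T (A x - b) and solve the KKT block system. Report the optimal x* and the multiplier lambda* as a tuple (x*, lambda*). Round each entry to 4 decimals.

Form the Lagrangian:
  L(x, lambda) = (1/2) x^T Q x + c^T x + lambda^T (A x - b)
Stationarity (grad_x L = 0): Q x + c + A^T lambda = 0.
Primal feasibility: A x = b.

This gives the KKT block system:
  [ Q   A^T ] [ x     ]   [-c ]
  [ A    0  ] [ lambda ] = [ b ]

Solving the linear system:
  x*      = (-0.3806, 2.4254, -1.7873)
  lambda* = (13.4925)
  f(x*)   = 40.153

x* = (-0.3806, 2.4254, -1.7873), lambda* = (13.4925)


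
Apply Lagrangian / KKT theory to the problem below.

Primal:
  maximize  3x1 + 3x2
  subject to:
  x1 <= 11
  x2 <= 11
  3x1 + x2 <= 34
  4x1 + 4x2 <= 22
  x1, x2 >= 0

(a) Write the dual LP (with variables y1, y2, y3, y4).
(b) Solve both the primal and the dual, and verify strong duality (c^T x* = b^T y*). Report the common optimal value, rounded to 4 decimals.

The standard primal-dual pair for 'max c^T x s.t. A x <= b, x >= 0' is:
  Dual:  min b^T y  s.t.  A^T y >= c,  y >= 0.

So the dual LP is:
  minimize  11y1 + 11y2 + 34y3 + 22y4
  subject to:
    y1 + 3y3 + 4y4 >= 3
    y2 + y3 + 4y4 >= 3
    y1, y2, y3, y4 >= 0

Solving the primal: x* = (5.5, 0).
  primal value c^T x* = 16.5.
Solving the dual: y* = (0, 0, 0, 0.75).
  dual value b^T y* = 16.5.
Strong duality: c^T x* = b^T y*. Confirmed.

16.5


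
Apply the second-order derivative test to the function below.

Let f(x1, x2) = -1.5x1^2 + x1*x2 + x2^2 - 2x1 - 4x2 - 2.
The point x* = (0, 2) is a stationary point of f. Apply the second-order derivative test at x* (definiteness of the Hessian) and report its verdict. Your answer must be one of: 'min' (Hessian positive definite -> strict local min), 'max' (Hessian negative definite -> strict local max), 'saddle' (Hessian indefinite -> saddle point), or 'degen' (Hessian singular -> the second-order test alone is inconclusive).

Compute the Hessian H = grad^2 f:
  H = [[-3, 1], [1, 2]]
Verify stationarity: grad f(x*) = H x* + g = (0, 0).
Eigenvalues of H: -3.1926, 2.1926.
Eigenvalues have mixed signs, so H is indefinite -> x* is a saddle point.

saddle


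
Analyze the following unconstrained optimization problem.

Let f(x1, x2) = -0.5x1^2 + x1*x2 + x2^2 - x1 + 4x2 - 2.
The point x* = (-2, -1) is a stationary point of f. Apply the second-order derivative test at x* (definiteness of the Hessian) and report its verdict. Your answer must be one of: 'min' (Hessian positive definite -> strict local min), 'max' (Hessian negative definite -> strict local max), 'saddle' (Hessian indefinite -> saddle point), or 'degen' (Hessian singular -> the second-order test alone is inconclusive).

Compute the Hessian H = grad^2 f:
  H = [[-1, 1], [1, 2]]
Verify stationarity: grad f(x*) = H x* + g = (0, 0).
Eigenvalues of H: -1.3028, 2.3028.
Eigenvalues have mixed signs, so H is indefinite -> x* is a saddle point.

saddle


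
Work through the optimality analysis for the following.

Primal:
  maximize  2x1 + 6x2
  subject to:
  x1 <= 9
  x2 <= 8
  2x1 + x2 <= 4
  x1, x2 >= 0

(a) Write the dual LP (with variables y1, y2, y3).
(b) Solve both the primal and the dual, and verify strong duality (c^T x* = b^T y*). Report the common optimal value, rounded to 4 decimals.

The standard primal-dual pair for 'max c^T x s.t. A x <= b, x >= 0' is:
  Dual:  min b^T y  s.t.  A^T y >= c,  y >= 0.

So the dual LP is:
  minimize  9y1 + 8y2 + 4y3
  subject to:
    y1 + 2y3 >= 2
    y2 + y3 >= 6
    y1, y2, y3 >= 0

Solving the primal: x* = (0, 4).
  primal value c^T x* = 24.
Solving the dual: y* = (0, 0, 6).
  dual value b^T y* = 24.
Strong duality: c^T x* = b^T y*. Confirmed.

24


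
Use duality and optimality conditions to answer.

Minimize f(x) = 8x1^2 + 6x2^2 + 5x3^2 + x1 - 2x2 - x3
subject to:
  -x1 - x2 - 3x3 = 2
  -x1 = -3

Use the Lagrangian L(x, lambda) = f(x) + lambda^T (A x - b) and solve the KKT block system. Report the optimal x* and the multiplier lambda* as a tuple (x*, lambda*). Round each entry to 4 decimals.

Form the Lagrangian:
  L(x, lambda) = (1/2) x^T Q x + c^T x + lambda^T (A x - b)
Stationarity (grad_x L = 0): Q x + c + A^T lambda = 0.
Primal feasibility: A x = b.

This gives the KKT block system:
  [ Q   A^T ] [ x     ]   [-c ]
  [ A    0  ] [ lambda ] = [ b ]

Solving the linear system:
  x*      = (3, -0.2966, -1.5678)
  lambda* = (-5.5593, 54.5593)
  f(x*)   = 89.9788

x* = (3, -0.2966, -1.5678), lambda* = (-5.5593, 54.5593)


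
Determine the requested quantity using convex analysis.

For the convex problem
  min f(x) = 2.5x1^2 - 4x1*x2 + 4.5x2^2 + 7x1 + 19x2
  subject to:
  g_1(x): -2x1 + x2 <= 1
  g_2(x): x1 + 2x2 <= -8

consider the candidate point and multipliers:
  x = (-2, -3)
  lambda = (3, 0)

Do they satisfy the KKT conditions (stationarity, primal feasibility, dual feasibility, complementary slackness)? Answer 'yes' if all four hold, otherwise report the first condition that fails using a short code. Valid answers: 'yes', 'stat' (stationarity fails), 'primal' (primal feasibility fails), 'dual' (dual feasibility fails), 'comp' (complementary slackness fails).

Gradient of f: grad f(x) = Q x + c = (9, 0)
Constraint values g_i(x) = a_i^T x - b_i:
  g_1((-2, -3)) = 0
  g_2((-2, -3)) = 0
Stationarity residual: grad f(x) + sum_i lambda_i a_i = (3, 3)
  -> stationarity FAILS
Primal feasibility (all g_i <= 0): OK
Dual feasibility (all lambda_i >= 0): OK
Complementary slackness (lambda_i * g_i(x) = 0 for all i): OK

Verdict: the first failing condition is stationarity -> stat.

stat
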